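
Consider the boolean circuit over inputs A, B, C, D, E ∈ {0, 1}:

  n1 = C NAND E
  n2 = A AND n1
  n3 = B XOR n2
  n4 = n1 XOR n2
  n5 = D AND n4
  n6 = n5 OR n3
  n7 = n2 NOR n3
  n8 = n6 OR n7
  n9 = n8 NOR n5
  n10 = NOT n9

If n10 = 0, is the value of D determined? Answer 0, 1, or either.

either

Both values of D occur among assignments with n10 = 0:
  D=0: A=1, B=1, C=0, D=0, E=0
  D=1: A=1, B=1, C=0, D=1, E=0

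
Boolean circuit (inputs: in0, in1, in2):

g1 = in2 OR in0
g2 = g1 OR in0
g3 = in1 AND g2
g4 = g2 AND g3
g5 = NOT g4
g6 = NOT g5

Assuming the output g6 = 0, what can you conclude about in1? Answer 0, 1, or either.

Both values of in1 occur among assignments with g6 = 0:
  in1=0: in0=0, in1=0, in2=0
  in1=1: in0=0, in1=1, in2=0

either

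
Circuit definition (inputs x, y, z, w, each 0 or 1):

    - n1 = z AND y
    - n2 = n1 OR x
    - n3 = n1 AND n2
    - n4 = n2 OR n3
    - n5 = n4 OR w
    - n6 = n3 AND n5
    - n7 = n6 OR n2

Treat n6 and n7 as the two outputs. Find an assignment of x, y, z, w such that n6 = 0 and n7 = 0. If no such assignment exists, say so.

x=0, y=0, z=0, w=0

Check with x=0, y=0, z=0, w=0:
n1 = z AND y = 0 AND 0 = 0
n2 = n1 OR x = 0 OR 0 = 0
n3 = n1 AND n2 = 0 AND 0 = 0
n4 = n2 OR n3 = 0 OR 0 = 0
n5 = n4 OR w = 0 OR 0 = 0
n6 = n3 AND n5 = 0 AND 0 = 0
n7 = n6 OR n2 = 0 OR 0 = 0
So n6 = 0 and n7 = 0.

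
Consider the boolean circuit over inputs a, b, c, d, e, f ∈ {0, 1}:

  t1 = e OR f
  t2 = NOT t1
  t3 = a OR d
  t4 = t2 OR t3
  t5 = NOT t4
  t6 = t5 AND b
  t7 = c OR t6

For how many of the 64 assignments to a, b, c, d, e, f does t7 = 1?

35

t7 = c OR t6 must be 1, so at least one of c, t6 is 1.
Enumerating the 64 input combinations, 35 give t7 = 1 and 29 give t7 = 0.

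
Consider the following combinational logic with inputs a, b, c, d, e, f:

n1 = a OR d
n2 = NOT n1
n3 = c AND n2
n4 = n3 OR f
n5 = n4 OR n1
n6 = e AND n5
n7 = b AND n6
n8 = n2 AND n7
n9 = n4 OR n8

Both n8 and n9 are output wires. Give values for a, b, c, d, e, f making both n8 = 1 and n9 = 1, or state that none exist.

Check with a=0 b=1 c=1 d=0 e=1 f=0:
n1 = a OR d = 0 OR 0 = 0
n2 = NOT n1 = NOT 0 = 1
n3 = c AND n2 = 1 AND 1 = 1
n4 = n3 OR f = 1 OR 0 = 1
n5 = n4 OR n1 = 1 OR 0 = 1
n6 = e AND n5 = 1 AND 1 = 1
n7 = b AND n6 = 1 AND 1 = 1
n8 = n2 AND n7 = 1 AND 1 = 1
n9 = n4 OR n8 = 1 OR 1 = 1
So n8 = 1 and n9 = 1.

a=0 b=1 c=1 d=0 e=1 f=0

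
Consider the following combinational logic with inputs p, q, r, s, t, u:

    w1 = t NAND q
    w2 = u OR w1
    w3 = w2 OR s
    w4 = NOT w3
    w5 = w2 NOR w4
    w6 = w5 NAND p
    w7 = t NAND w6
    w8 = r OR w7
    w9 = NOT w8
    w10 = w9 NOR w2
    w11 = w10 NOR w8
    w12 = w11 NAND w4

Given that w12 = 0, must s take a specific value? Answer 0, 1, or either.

0

w12 = w11 NAND w4 must be 0, so both w11 = 1 and w4 = 1.
Every assignment with w12 = 0 has s = 0; there are 2 such assignment(s).
  p=0, q=1, r=0, s=0, t=1, u=0
  p=1, q=1, r=0, s=0, t=1, u=0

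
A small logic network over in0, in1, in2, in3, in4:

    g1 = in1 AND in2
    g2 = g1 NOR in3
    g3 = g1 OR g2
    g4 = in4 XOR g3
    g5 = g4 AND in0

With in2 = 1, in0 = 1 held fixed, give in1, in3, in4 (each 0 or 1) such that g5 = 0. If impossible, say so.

Check with in2 = 1, in0 = 1 and in1=0, in3=1, in4=0:
g1 = in1 AND in2 = 0 AND 1 = 0
g2 = g1 NOR in3 = 0 NOR 1 = 0
g3 = g1 OR g2 = 0 OR 0 = 0
g4 = in4 XOR g3 = 0 XOR 0 = 0
g5 = g4 AND in0 = 0 AND 1 = 0
So g5 = 0.

in1=0 in3=1 in4=0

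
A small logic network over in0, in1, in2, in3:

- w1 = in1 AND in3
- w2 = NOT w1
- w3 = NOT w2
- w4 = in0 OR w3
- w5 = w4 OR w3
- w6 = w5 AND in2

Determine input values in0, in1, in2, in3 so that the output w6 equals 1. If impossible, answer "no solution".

in0=0, in1=1, in2=1, in3=1

w6 = w5 AND in2 must be 1, so both w5 = 1 and in2 = 1.
w5 = w4 OR w3 must be 1, so at least one of w4, w3 is 1.
Check with in0=0, in1=1, in2=1, in3=1:
w1 = in1 AND in3 = 1 AND 1 = 1
w2 = NOT w1 = NOT 1 = 0
w3 = NOT w2 = NOT 0 = 1
w4 = in0 OR w3 = 0 OR 1 = 1
w5 = w4 OR w3 = 1 OR 1 = 1
w6 = w5 AND in2 = 1 AND 1 = 1
So w6 = 1 as required.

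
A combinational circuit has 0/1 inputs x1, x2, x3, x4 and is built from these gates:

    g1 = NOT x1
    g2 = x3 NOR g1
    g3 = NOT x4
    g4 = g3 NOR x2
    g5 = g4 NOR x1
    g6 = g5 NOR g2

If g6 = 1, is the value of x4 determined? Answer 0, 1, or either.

either

Both values of x4 occur among assignments with g6 = 1:
  x4=0: x1=1, x2=0, x3=1, x4=0
  x4=1: x1=0, x2=0, x3=0, x4=1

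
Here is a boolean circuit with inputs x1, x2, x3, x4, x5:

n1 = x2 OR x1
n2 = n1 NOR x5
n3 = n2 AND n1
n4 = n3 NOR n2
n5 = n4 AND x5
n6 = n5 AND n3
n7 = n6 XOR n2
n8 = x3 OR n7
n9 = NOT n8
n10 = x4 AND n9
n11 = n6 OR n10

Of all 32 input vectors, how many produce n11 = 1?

7

n11 = n6 OR n10 must be 1, so at least one of n6, n10 is 1.
Enumerating the 32 input combinations, 7 give n11 = 1 and 25 give n11 = 0.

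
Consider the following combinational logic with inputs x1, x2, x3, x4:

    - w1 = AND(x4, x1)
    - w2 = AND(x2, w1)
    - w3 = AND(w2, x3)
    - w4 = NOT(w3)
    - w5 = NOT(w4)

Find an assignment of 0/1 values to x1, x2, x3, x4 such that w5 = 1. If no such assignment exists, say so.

w5 = NOT(w4) must be 1, so w4 = 0.
w4 = NOT(w3) must be 0, so w3 = 1.
w3 = AND(w2, x3) must be 1, so both w2 = 1 and x3 = 1.
Check with x1=1, x2=1, x3=1, x4=1:
w1 = AND(x4, x1) = AND(1, 1) = 1
w2 = AND(x2, w1) = AND(1, 1) = 1
w3 = AND(w2, x3) = AND(1, 1) = 1
w4 = NOT(w3) = NOT 1 = 0
w5 = NOT(w4) = NOT 0 = 1
So w5 = 1 as required.

x1=1, x2=1, x3=1, x4=1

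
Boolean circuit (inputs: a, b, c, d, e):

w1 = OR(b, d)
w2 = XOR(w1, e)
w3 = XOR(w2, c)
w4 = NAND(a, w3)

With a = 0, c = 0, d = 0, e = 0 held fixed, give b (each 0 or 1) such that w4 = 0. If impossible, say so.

no solution exists

With a = 0, c = 0, d = 0, e = 0 fixed, none of the 2 settings of b give w4 = 0.
For example, with b=0:
w1 = OR(b, d) = OR(0, 0) = 0
w2 = XOR(w1, e) = XOR(0, 0) = 0
w3 = XOR(w2, c) = XOR(0, 0) = 0
w4 = NAND(a, w3) = NAND(0, 0) = 1
giving w4 = 1 ≠ 0.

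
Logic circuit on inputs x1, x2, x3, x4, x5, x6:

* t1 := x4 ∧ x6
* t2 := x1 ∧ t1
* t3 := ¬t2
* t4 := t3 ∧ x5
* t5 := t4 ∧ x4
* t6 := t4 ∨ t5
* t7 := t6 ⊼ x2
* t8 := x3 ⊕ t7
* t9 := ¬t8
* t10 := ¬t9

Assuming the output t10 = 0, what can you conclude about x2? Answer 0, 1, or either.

either

Both values of x2 occur among assignments with t10 = 0:
  x2=0: x1=0, x2=0, x3=1, x4=0, x5=0, x6=0
  x2=1: x1=0, x2=1, x3=0, x4=0, x5=1, x6=0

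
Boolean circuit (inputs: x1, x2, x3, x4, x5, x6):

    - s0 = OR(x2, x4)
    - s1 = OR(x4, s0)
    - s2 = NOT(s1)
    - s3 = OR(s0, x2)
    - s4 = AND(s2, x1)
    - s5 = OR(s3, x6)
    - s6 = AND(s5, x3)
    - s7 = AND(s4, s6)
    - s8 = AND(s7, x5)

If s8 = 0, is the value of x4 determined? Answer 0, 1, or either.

either

Both values of x4 occur among assignments with s8 = 0:
  x4=0: x1=0, x2=0, x3=0, x4=0, x5=0, x6=0
  x4=1: x1=0, x2=0, x3=0, x4=1, x5=0, x6=0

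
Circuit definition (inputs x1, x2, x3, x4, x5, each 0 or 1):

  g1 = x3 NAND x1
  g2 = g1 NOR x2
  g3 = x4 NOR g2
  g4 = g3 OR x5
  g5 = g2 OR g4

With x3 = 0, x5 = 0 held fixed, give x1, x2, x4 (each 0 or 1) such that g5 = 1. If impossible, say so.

x1=1 x2=1 x4=0

g5 = g2 OR g4 must be 1, so at least one of g2, g4 is 1.
Check with x3 = 0, x5 = 0 and x1=1, x2=1, x4=0:
g1 = x3 NAND x1 = 0 NAND 1 = 1
g2 = g1 NOR x2 = 1 NOR 1 = 0
g3 = x4 NOR g2 = 0 NOR 0 = 1
g4 = g3 OR x5 = 1 OR 0 = 1
g5 = g2 OR g4 = 0 OR 1 = 1
So g5 = 1.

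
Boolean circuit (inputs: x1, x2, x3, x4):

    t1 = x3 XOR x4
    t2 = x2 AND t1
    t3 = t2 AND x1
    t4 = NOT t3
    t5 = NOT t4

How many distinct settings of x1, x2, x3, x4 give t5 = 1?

2

t5 = NOT t4 must be 1, so t4 = 0.
Satisfying assignments:
  x1=1, x2=1, x3=0, x4=1
  x1=1, x2=1, x3=1, x4=0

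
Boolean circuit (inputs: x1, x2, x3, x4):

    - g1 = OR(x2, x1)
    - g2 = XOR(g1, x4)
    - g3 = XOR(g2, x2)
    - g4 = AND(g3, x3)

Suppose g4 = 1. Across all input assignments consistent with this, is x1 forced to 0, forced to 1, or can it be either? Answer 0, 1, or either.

either

Both values of x1 occur among assignments with g4 = 1:
  x1=0: x1=0, x2=0, x3=1, x4=1
  x1=1: x1=1, x2=0, x3=1, x4=0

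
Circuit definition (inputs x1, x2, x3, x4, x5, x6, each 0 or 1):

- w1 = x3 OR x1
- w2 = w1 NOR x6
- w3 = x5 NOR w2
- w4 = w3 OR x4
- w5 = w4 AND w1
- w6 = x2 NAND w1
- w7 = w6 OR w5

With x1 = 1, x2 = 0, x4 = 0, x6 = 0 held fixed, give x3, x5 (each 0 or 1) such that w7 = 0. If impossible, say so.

no solution exists

With x1 = 1, x2 = 0, x4 = 0, x6 = 0 fixed, none of the 4 settings of x3, x5 give w7 = 0.
For example, with x3=1, x5=0:
w1 = x3 OR x1 = 1 OR 1 = 1
w2 = w1 NOR x6 = 1 NOR 0 = 0
w3 = x5 NOR w2 = 0 NOR 0 = 1
w4 = w3 OR x4 = 1 OR 0 = 1
w5 = w4 AND w1 = 1 AND 1 = 1
w6 = x2 NAND w1 = 0 NAND 1 = 1
w7 = w6 OR w5 = 1 OR 1 = 1
giving w7 = 1 ≠ 0.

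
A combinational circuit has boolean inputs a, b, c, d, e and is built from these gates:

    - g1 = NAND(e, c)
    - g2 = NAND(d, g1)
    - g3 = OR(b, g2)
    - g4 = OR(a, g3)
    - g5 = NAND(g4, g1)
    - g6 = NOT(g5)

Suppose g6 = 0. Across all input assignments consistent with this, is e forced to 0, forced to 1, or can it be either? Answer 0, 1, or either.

Both values of e occur among assignments with g6 = 0:
  e=0: a=0, b=0, c=0, d=1, e=0
  e=1: a=0, b=0, c=0, d=1, e=1

either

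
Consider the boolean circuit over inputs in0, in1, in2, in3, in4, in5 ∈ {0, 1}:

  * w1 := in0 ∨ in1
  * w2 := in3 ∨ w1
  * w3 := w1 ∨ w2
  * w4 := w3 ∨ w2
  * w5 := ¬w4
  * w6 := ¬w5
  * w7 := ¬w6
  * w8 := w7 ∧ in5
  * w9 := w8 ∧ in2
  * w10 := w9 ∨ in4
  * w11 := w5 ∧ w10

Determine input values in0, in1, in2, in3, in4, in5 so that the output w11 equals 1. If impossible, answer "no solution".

in0=0, in1=0, in2=0, in3=0, in4=1, in5=0

Check with in0=0, in1=0, in2=0, in3=0, in4=1, in5=0:
w1 = in0 ∨ in1 = 0 ∨ 0 = 0
w2 = in3 ∨ w1 = 0 ∨ 0 = 0
w3 = w1 ∨ w2 = 0 ∨ 0 = 0
w4 = w3 ∨ w2 = 0 ∨ 0 = 0
w5 = ¬w4 = ¬0 = 1
w6 = ¬w5 = ¬1 = 0
w7 = ¬w6 = ¬0 = 1
w8 = w7 ∧ in5 = 1 ∧ 0 = 0
w9 = w8 ∧ in2 = 0 ∧ 0 = 0
w10 = w9 ∨ in4 = 0 ∨ 1 = 1
w11 = w5 ∧ w10 = 1 ∧ 1 = 1
So w11 = 1 as required.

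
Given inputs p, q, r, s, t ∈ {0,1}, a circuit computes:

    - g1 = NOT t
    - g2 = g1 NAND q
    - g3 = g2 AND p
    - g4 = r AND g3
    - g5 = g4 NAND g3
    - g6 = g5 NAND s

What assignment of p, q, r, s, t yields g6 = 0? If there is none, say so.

p=0, q=0, r=0, s=1, t=0

g6 = g5 NAND s must be 0, so both g5 = 1 and s = 1.
Check with p=0, q=0, r=0, s=1, t=0:
g1 = NOT t = NOT 0 = 1
g2 = g1 NAND q = 1 NAND 0 = 1
g3 = g2 AND p = 1 AND 0 = 0
g4 = r AND g3 = 0 AND 0 = 0
g5 = g4 NAND g3 = 0 NAND 0 = 1
g6 = g5 NAND s = 1 NAND 1 = 0
So g6 = 0 as required.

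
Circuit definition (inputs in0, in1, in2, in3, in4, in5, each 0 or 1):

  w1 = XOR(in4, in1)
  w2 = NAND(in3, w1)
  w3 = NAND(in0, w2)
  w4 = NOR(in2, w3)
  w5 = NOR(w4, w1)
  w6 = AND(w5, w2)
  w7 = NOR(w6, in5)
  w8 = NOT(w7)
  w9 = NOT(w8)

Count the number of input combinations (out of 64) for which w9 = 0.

44

w9 = NOT(w8) must be 0, so w8 = 1.
Enumerating the 64 input combinations, 44 give w9 = 0 and 20 give w9 = 1.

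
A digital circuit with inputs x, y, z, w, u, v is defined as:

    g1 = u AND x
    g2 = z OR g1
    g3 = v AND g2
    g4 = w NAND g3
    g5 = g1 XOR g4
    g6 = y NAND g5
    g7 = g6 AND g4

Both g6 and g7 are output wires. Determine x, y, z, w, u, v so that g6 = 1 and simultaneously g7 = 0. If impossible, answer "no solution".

Check with x=0, y=0, z=1, w=1, u=1, v=1:
g1 = u AND x = 1 AND 0 = 0
g2 = z OR g1 = 1 OR 0 = 1
g3 = v AND g2 = 1 AND 1 = 1
g4 = w NAND g3 = 1 NAND 1 = 0
g5 = g1 XOR g4 = 0 XOR 0 = 0
g6 = y NAND g5 = 0 NAND 0 = 1
g7 = g6 AND g4 = 1 AND 0 = 0
So g6 = 1 and g7 = 0.

x=0, y=0, z=1, w=1, u=1, v=1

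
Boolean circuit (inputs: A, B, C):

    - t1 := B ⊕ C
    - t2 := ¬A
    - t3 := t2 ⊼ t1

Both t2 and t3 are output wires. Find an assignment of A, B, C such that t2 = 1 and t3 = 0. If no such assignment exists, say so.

Check with A=0 B=1 C=0:
t1 = B ⊕ C = 1 ⊕ 0 = 1
t2 = ¬A = ¬0 = 1
t3 = t2 ⊼ t1 = 1 ⊼ 1 = 0
So t2 = 1 and t3 = 0.

A=0 B=1 C=0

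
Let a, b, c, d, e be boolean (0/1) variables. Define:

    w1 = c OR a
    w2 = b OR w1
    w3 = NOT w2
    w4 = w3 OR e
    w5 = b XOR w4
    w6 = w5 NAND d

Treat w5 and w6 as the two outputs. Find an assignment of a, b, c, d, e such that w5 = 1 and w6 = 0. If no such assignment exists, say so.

a=0, b=1, c=0, d=1, e=0

Check with a=0, b=1, c=0, d=1, e=0:
w1 = c OR a = 0 OR 0 = 0
w2 = b OR w1 = 1 OR 0 = 1
w3 = NOT w2 = NOT 1 = 0
w4 = w3 OR e = 0 OR 0 = 0
w5 = b XOR w4 = 1 XOR 0 = 1
w6 = w5 NAND d = 1 NAND 1 = 0
So w5 = 1 and w6 = 0.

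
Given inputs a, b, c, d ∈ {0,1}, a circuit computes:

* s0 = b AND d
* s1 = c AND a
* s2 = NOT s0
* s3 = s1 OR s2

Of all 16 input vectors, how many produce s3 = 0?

3

s3 = s1 OR s2 must be 0, so both s1 = 0 and s2 = 0.
s1 = c AND a must be 0, so at least one of c, a is 0.
Satisfying assignments:
  a=0, b=1, c=0, d=1
  a=0, b=1, c=1, d=1
  a=1, b=1, c=0, d=1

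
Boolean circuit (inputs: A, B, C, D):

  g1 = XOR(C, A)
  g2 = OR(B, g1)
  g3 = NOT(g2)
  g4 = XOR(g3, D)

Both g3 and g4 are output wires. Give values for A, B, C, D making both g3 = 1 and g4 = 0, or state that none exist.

A=1 B=0 C=1 D=1

Check with A=1 B=0 C=1 D=1:
g1 = XOR(C, A) = XOR(1, 1) = 0
g2 = OR(B, g1) = OR(0, 0) = 0
g3 = NOT(g2) = NOT 0 = 1
g4 = XOR(g3, D) = XOR(1, 1) = 0
So g3 = 1 and g4 = 0.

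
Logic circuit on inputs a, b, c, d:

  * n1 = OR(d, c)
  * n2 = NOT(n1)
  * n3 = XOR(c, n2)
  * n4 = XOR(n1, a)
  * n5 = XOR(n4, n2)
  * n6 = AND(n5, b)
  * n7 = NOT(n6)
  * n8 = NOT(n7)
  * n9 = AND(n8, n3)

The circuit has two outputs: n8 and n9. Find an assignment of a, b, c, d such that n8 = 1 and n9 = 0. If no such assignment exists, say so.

a=0 b=1 c=0 d=1

Check with a=0 b=1 c=0 d=1:
n1 = OR(d, c) = OR(1, 0) = 1
n2 = NOT(n1) = NOT 1 = 0
n3 = XOR(c, n2) = XOR(0, 0) = 0
n4 = XOR(n1, a) = XOR(1, 0) = 1
n5 = XOR(n4, n2) = XOR(1, 0) = 1
n6 = AND(n5, b) = AND(1, 1) = 1
n7 = NOT(n6) = NOT 1 = 0
n8 = NOT(n7) = NOT 0 = 1
n9 = AND(n8, n3) = AND(1, 0) = 0
So n8 = 1 and n9 = 0.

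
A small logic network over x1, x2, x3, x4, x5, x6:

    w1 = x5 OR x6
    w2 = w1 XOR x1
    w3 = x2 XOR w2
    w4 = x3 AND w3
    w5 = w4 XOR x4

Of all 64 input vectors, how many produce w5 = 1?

32

w5 = w4 XOR x4 must be 1, so w4 and x4 differ.
Enumerating the 64 input combinations, 32 give w5 = 1 and 32 give w5 = 0.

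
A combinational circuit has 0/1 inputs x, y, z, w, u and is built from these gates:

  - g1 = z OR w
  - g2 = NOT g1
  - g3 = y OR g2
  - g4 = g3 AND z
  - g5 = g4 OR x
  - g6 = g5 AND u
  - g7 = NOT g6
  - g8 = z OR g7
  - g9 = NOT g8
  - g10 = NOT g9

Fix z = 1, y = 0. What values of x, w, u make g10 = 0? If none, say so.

With z = 1, y = 0 fixed, none of the 8 settings of x, w, u give g10 = 0.
For example, with x=1, w=0, u=0:
g1 = z OR w = 1 OR 0 = 1
g2 = NOT g1 = NOT 1 = 0
g3 = y OR g2 = 0 OR 0 = 0
g4 = g3 AND z = 0 AND 1 = 0
g5 = g4 OR x = 0 OR 1 = 1
g6 = g5 AND u = 1 AND 0 = 0
g7 = NOT g6 = NOT 0 = 1
g8 = z OR g7 = 1 OR 1 = 1
g9 = NOT g8 = NOT 1 = 0
g10 = NOT g9 = NOT 0 = 1
giving g10 = 1 ≠ 0.

no solution exists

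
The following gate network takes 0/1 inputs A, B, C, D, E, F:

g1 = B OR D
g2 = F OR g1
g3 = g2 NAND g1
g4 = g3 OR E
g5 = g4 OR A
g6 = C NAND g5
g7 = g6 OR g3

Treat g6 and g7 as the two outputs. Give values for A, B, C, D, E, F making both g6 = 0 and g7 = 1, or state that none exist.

A=0, B=0, C=1, D=0, E=1, F=0

Check with A=0, B=0, C=1, D=0, E=1, F=0:
g1 = B OR D = 0 OR 0 = 0
g2 = F OR g1 = 0 OR 0 = 0
g3 = g2 NAND g1 = 0 NAND 0 = 1
g4 = g3 OR E = 1 OR 1 = 1
g5 = g4 OR A = 1 OR 0 = 1
g6 = C NAND g5 = 1 NAND 1 = 0
g7 = g6 OR g3 = 0 OR 1 = 1
So g6 = 0 and g7 = 1.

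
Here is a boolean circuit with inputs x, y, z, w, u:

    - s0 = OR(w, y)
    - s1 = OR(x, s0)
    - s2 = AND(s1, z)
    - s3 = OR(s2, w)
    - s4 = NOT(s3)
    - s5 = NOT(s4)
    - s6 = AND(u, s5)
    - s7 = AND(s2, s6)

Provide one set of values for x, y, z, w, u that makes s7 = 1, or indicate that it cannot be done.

Check with x=1 y=0 z=1 w=0 u=1:
s0 = OR(w, y) = OR(0, 0) = 0
s1 = OR(x, s0) = OR(1, 0) = 1
s2 = AND(s1, z) = AND(1, 1) = 1
s3 = OR(s2, w) = OR(1, 0) = 1
s4 = NOT(s3) = NOT 1 = 0
s5 = NOT(s4) = NOT 0 = 1
s6 = AND(u, s5) = AND(1, 1) = 1
s7 = AND(s2, s6) = AND(1, 1) = 1
So s7 = 1 as required.

x=1 y=0 z=1 w=0 u=1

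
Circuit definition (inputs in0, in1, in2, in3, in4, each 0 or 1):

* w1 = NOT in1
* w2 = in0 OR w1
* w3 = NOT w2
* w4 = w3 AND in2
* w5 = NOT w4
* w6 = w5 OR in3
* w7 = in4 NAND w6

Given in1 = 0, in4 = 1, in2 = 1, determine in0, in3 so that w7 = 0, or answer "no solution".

in0=0, in3=0

w7 = in4 NAND w6 must be 0, so both in4 = 1 and w6 = 1.
Check with in1 = 0, in4 = 1, in2 = 1 and in0=0, in3=0:
w1 = NOT in1 = NOT 0 = 1
w2 = in0 OR w1 = 0 OR 1 = 1
w3 = NOT w2 = NOT 1 = 0
w4 = w3 AND in2 = 0 AND 1 = 0
w5 = NOT w4 = NOT 0 = 1
w6 = w5 OR in3 = 1 OR 0 = 1
w7 = in4 NAND w6 = 1 NAND 1 = 0
So w7 = 0.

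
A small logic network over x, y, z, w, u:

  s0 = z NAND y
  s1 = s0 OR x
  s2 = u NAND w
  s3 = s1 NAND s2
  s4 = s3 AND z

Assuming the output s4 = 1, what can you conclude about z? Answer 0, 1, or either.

1

s4 = s3 AND z must be 1, so both s3 = 1 and z = 1.
s3 = s1 NAND s2 must be 1, so at least one of s1, s2 is 0.
Every assignment with s4 = 1 has z = 1; there are 7 such assignment(s).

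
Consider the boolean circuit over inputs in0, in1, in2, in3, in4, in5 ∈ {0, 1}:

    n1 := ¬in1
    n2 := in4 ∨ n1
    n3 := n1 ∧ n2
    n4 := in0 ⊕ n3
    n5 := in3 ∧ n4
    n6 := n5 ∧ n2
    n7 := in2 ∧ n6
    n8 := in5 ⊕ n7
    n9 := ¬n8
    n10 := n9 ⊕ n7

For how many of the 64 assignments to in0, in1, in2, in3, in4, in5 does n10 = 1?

32

n10 = n9 ⊕ n7 must be 1, so n9 and n7 differ.
Enumerating the 64 input combinations, 32 give n10 = 1 and 32 give n10 = 0.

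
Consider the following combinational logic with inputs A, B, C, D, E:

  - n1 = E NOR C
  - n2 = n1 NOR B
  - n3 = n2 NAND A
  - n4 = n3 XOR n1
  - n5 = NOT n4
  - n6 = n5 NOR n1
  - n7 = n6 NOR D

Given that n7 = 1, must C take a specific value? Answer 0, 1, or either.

either

Both values of C occur among assignments with n7 = 1:
  C=0: A=0, B=0, C=0, D=0, E=0
  C=1: A=1, B=0, C=1, D=0, E=0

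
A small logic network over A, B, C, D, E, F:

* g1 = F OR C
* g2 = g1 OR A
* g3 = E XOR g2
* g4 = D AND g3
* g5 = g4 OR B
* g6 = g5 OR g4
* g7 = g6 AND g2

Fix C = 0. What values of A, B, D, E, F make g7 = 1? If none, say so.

A=1 B=1 D=1 E=1 F=0

g7 = g6 AND g2 must be 1, so both g6 = 1 and g2 = 1.
g6 = g5 OR g4 must be 1, so at least one of g5, g4 is 1.
Check with C = 0 and A=1, B=1, D=1, E=1, F=0:
g1 = F OR C = 0 OR 0 = 0
g2 = g1 OR A = 0 OR 1 = 1
g3 = E XOR g2 = 1 XOR 1 = 0
g4 = D AND g3 = 1 AND 0 = 0
g5 = g4 OR B = 0 OR 1 = 1
g6 = g5 OR g4 = 1 OR 0 = 1
g7 = g6 AND g2 = 1 AND 1 = 1
So g7 = 1.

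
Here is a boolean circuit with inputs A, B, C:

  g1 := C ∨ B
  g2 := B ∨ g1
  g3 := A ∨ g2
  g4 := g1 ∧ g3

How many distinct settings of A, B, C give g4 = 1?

6

g4 = g1 ∧ g3 must be 1, so both g1 = 1 and g3 = 1.
g1 = C ∨ B must be 1, so at least one of C, B is 1.
g3 = A ∨ g2 must be 1, so at least one of A, g2 is 1.
Enumerating the 8 input combinations, 6 give g4 = 1 and 2 give g4 = 0.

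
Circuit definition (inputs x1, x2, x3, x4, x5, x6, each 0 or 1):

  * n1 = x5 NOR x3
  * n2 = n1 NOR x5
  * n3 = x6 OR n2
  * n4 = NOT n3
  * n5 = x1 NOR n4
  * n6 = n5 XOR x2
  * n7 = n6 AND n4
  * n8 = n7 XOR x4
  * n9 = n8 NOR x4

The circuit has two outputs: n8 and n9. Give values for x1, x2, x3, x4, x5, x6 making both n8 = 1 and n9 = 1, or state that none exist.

Across all 64 input combinations, none give both n8 = 1 and n9 = 1.

no solution exists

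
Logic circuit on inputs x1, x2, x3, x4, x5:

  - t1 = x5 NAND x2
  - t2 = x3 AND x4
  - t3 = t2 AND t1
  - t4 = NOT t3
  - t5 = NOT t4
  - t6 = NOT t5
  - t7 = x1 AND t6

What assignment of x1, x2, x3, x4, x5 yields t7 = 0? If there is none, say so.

t7 = x1 AND t6 must be 0, so at least one of x1, t6 is 0.
Check with x1=0, x2=0, x3=0, x4=1, x5=1:
t1 = x5 NAND x2 = 1 NAND 0 = 1
t2 = x3 AND x4 = 0 AND 1 = 0
t3 = t2 AND t1 = 0 AND 1 = 0
t4 = NOT t3 = NOT 0 = 1
t5 = NOT t4 = NOT 1 = 0
t6 = NOT t5 = NOT 0 = 1
t7 = x1 AND t6 = 0 AND 1 = 0
So t7 = 0 as required.

x1=0, x2=0, x3=0, x4=1, x5=1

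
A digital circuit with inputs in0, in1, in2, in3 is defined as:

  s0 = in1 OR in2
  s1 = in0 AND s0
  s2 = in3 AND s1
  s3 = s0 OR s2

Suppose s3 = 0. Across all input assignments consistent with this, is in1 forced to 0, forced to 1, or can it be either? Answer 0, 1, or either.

0

s3 = s0 OR s2 must be 0, so both s0 = 0 and s2 = 0.
s0 = in1 OR in2 must be 0, so both in1 = 0 and in2 = 0.
Every assignment with s3 = 0 has in1 = 0; there are 4 such assignment(s).
  in0=0, in1=0, in2=0, in3=0
  in0=0, in1=0, in2=0, in3=1
  in0=1, in1=0, in2=0, in3=0
  in0=1, in1=0, in2=0, in3=1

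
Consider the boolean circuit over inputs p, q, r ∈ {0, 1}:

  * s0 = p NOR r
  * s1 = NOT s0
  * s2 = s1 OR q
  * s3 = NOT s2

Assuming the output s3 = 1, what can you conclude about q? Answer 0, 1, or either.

s3 = NOT s2 must be 1, so s2 = 0.
Every assignment with s3 = 1 has q = 0; there are 1 such assignment(s).
  p=0, q=0, r=0

0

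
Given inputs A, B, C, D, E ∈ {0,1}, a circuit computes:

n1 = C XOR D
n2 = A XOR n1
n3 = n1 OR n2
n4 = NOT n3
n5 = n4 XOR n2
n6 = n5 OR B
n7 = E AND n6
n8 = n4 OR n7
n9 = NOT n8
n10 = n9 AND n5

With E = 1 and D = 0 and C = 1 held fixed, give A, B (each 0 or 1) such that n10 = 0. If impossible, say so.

n10 = n9 AND n5 must be 0, so at least one of n9, n5 is 0.
Check with E = 1 and D = 0 and C = 1 and A=0, B=0:
n1 = C XOR D = 1 XOR 0 = 1
n2 = A XOR n1 = 0 XOR 1 = 1
n3 = n1 OR n2 = 1 OR 1 = 1
n4 = NOT n3 = NOT 1 = 0
n5 = n4 XOR n2 = 0 XOR 1 = 1
n6 = n5 OR B = 1 OR 0 = 1
n7 = E AND n6 = 1 AND 1 = 1
n8 = n4 OR n7 = 0 OR 1 = 1
n9 = NOT n8 = NOT 1 = 0
n10 = n9 AND n5 = 0 AND 1 = 0
So n10 = 0.

A=0 B=0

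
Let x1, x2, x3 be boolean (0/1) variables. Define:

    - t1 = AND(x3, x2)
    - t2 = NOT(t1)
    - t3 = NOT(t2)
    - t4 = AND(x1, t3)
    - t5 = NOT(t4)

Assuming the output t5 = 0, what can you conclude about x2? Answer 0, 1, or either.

t5 = NOT(t4) must be 0, so t4 = 1.
Every assignment with t5 = 0 has x2 = 1; there are 1 such assignment(s).
  x1=1, x2=1, x3=1

1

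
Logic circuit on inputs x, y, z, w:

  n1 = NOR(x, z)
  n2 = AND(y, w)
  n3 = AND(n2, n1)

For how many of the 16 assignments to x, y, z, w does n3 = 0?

15

n3 = AND(n2, n1) must be 0, so at least one of n2, n1 is 0.
Enumerating the 16 input combinations, 15 give n3 = 0 and 1 give n3 = 1.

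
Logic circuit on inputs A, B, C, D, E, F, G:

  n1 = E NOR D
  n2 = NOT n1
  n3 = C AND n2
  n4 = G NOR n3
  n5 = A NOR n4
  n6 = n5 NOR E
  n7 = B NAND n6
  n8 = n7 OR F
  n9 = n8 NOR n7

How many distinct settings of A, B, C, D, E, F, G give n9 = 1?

n9 = n8 NOR n7 must be 1, so both n8 = 0 and n7 = 0.
n8 = n7 OR F must be 0, so both n7 = 0 and F = 0.
Enumerating the 128 input combinations, 11 give n9 = 1 and 117 give n9 = 0.

11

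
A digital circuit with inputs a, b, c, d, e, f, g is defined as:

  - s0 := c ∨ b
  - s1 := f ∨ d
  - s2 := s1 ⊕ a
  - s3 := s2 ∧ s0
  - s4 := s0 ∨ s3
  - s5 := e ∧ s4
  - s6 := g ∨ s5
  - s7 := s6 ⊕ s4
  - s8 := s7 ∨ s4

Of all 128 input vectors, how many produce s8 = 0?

16

s8 = s7 ∨ s4 must be 0, so both s7 = 0 and s4 = 0.
Enumerating the 128 input combinations, 16 give s8 = 0 and 112 give s8 = 1.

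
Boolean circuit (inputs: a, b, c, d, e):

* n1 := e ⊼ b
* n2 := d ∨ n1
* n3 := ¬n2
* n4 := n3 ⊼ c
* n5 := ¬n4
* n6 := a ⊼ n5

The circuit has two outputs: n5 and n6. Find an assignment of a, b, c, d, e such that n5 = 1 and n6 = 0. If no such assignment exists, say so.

a=1 b=1 c=1 d=0 e=1

Check with a=1 b=1 c=1 d=0 e=1:
n1 = e ⊼ b = 1 ⊼ 1 = 0
n2 = d ∨ n1 = 0 ∨ 0 = 0
n3 = ¬n2 = ¬0 = 1
n4 = n3 ⊼ c = 1 ⊼ 1 = 0
n5 = ¬n4 = ¬0 = 1
n6 = a ⊼ n5 = 1 ⊼ 1 = 0
So n5 = 1 and n6 = 0.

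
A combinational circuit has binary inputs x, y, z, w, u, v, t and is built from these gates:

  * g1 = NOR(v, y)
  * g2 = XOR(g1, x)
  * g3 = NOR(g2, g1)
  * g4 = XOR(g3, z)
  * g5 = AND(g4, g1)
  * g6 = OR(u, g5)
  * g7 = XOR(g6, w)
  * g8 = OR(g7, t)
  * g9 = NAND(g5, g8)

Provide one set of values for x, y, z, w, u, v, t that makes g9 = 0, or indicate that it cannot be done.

g9 = NAND(g5, g8) must be 0, so both g5 = 1 and g8 = 1.
g5 = AND(g4, g1) must be 1, so both g4 = 1 and g1 = 1.
Check with x=1, y=0, z=1, w=1, u=0, v=0, t=1:
g1 = NOR(v, y) = NOR(0, 0) = 1
g2 = XOR(g1, x) = XOR(1, 1) = 0
g3 = NOR(g2, g1) = NOR(0, 1) = 0
g4 = XOR(g3, z) = XOR(0, 1) = 1
g5 = AND(g4, g1) = AND(1, 1) = 1
g6 = OR(u, g5) = OR(0, 1) = 1
g7 = XOR(g6, w) = XOR(1, 1) = 0
g8 = OR(g7, t) = OR(0, 1) = 1
g9 = NAND(g5, g8) = NAND(1, 1) = 0
So g9 = 0 as required.

x=1, y=0, z=1, w=1, u=0, v=0, t=1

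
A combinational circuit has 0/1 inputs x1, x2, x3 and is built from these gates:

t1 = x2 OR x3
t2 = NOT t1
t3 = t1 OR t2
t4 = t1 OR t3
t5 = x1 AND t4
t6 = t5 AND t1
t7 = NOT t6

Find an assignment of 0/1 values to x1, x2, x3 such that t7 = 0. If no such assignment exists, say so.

t7 = NOT t6 must be 0, so t6 = 1.
t6 = t5 AND t1 must be 1, so both t5 = 1 and t1 = 1.
t5 = x1 AND t4 must be 1, so both x1 = 1 and t4 = 1.
Check with x1=1, x2=0, x3=1:
t1 = x2 OR x3 = 0 OR 1 = 1
t2 = NOT t1 = NOT 1 = 0
t3 = t1 OR t2 = 1 OR 0 = 1
t4 = t1 OR t3 = 1 OR 1 = 1
t5 = x1 AND t4 = 1 AND 1 = 1
t6 = t5 AND t1 = 1 AND 1 = 1
t7 = NOT t6 = NOT 1 = 0
So t7 = 0 as required.

x1=1, x2=0, x3=1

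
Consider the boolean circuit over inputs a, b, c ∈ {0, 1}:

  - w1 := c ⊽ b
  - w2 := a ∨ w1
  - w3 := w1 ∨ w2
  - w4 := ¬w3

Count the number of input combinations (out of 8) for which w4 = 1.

w4 = ¬w3 must be 1, so w3 = 0.
w3 = w1 ∨ w2 must be 0, so both w1 = 0 and w2 = 0.
Enumerating the 8 input combinations, 3 give w4 = 1 and 5 give w4 = 0.

3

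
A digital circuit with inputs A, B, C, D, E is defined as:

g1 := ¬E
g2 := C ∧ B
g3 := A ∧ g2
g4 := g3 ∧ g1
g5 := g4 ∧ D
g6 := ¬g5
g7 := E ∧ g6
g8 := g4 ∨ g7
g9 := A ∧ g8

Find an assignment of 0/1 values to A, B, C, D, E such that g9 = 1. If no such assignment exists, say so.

g9 = A ∧ g8 must be 1, so both A = 1 and g8 = 1.
g8 = g4 ∨ g7 must be 1, so at least one of g4, g7 is 1.
Check with A=1 B=1 C=1 D=0 E=1:
g1 = ¬E = ¬1 = 0
g2 = C ∧ B = 1 ∧ 1 = 1
g3 = A ∧ g2 = 1 ∧ 1 = 1
g4 = g3 ∧ g1 = 1 ∧ 0 = 0
g5 = g4 ∧ D = 0 ∧ 0 = 0
g6 = ¬g5 = ¬0 = 1
g7 = E ∧ g6 = 1 ∧ 1 = 1
g8 = g4 ∨ g7 = 0 ∨ 1 = 1
g9 = A ∧ g8 = 1 ∧ 1 = 1
So g9 = 1 as required.

A=1 B=1 C=1 D=0 E=1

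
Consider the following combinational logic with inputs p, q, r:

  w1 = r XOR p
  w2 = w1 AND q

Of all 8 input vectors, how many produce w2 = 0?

w2 = w1 AND q must be 0, so at least one of w1, q is 0.
Satisfying assignments:
  p=0, q=0, r=0
  p=0, q=0, r=1
  p=0, q=1, r=0
  p=1, q=0, r=0
  p=1, q=0, r=1
  p=1, q=1, r=1

6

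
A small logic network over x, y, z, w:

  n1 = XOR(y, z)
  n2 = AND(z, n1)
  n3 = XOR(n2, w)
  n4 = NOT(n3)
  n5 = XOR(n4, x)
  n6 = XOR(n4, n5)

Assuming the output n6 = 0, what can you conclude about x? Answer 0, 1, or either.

0

n6 = XOR(n4, n5) must be 0, so n4 and n5 are equal.
Every assignment with n6 = 0 has x = 0; there are 8 such assignment(s).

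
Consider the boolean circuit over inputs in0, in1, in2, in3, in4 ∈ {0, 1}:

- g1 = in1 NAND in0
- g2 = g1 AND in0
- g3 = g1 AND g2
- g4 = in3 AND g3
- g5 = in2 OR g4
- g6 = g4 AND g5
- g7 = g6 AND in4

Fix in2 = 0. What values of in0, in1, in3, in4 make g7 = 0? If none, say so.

in0=0, in1=0, in3=0, in4=0

g7 = g6 AND in4 must be 0, so at least one of g6, in4 is 0.
Check with in2 = 0 and in0=0, in1=0, in3=0, in4=0:
g1 = in1 NAND in0 = 0 NAND 0 = 1
g2 = g1 AND in0 = 1 AND 0 = 0
g3 = g1 AND g2 = 1 AND 0 = 0
g4 = in3 AND g3 = 0 AND 0 = 0
g5 = in2 OR g4 = 0 OR 0 = 0
g6 = g4 AND g5 = 0 AND 0 = 0
g7 = g6 AND in4 = 0 AND 0 = 0
So g7 = 0.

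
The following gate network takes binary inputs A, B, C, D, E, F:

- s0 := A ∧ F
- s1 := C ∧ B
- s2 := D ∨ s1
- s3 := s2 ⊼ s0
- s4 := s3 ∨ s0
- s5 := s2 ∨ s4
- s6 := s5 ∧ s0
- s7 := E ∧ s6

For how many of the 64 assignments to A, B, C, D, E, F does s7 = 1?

8

s7 = E ∧ s6 must be 1, so both E = 1 and s6 = 1.
s6 = s5 ∧ s0 must be 1, so both s5 = 1 and s0 = 1.
Enumerating the 64 input combinations, 8 give s7 = 1 and 56 give s7 = 0.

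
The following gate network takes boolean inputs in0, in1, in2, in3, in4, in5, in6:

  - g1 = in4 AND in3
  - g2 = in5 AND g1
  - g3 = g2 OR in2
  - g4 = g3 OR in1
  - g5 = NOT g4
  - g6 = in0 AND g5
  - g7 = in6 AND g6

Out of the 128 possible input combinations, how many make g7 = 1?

g7 = in6 AND g6 must be 1, so both in6 = 1 and g6 = 1.
Enumerating the 128 input combinations, 7 give g7 = 1 and 121 give g7 = 0.

7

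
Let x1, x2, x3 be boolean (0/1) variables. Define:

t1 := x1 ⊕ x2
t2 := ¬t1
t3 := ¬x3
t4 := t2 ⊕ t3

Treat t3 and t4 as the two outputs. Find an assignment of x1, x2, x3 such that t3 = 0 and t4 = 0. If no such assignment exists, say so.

x1=1, x2=0, x3=1

Check with x1=1, x2=0, x3=1:
t1 = x1 ⊕ x2 = 1 ⊕ 0 = 1
t2 = ¬t1 = ¬1 = 0
t3 = ¬x3 = ¬1 = 0
t4 = t2 ⊕ t3 = 0 ⊕ 0 = 0
So t3 = 0 and t4 = 0.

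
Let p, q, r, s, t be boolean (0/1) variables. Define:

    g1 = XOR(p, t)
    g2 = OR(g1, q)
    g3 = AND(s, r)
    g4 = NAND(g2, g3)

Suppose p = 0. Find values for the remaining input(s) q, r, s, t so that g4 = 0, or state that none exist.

q=1 r=1 s=1 t=0

g4 = NAND(g2, g3) must be 0, so both g2 = 1 and g3 = 1.
Check with p = 0 and q=1, r=1, s=1, t=0:
g1 = XOR(p, t) = XOR(0, 0) = 0
g2 = OR(g1, q) = OR(0, 1) = 1
g3 = AND(s, r) = AND(1, 1) = 1
g4 = NAND(g2, g3) = NAND(1, 1) = 0
So g4 = 0.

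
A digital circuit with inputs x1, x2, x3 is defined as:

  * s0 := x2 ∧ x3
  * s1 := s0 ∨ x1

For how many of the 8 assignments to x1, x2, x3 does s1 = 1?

5

s1 = s0 ∨ x1 must be 1, so at least one of s0, x1 is 1.
Enumerating the 8 input combinations, 5 give s1 = 1 and 3 give s1 = 0.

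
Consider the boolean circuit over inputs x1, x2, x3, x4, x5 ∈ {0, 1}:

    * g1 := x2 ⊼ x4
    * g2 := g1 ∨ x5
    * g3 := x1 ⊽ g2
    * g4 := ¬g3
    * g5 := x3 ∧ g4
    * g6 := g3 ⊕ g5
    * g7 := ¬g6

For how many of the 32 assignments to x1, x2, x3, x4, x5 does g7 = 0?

17

g7 = ¬g6 must be 0, so g6 = 1.
g6 = g3 ⊕ g5 must be 1, so g3 and g5 differ.
Enumerating the 32 input combinations, 17 give g7 = 0 and 15 give g7 = 1.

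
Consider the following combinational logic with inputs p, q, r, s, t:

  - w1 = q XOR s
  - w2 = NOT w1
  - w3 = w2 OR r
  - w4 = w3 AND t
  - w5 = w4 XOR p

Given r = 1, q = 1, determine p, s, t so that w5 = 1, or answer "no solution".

p=0, s=0, t=1

w5 = w4 XOR p must be 1, so w4 and p differ.
Check with r = 1, q = 1 and p=0, s=0, t=1:
w1 = q XOR s = 1 XOR 0 = 1
w2 = NOT w1 = NOT 1 = 0
w3 = w2 OR r = 0 OR 1 = 1
w4 = w3 AND t = 1 AND 1 = 1
w5 = w4 XOR p = 1 XOR 0 = 1
So w5 = 1.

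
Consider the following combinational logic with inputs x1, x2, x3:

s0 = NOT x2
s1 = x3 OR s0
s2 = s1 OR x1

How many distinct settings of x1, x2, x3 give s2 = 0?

1

s2 = s1 OR x1 must be 0, so both s1 = 0 and x1 = 0.
Satisfying assignments:
  x1=0, x2=1, x3=0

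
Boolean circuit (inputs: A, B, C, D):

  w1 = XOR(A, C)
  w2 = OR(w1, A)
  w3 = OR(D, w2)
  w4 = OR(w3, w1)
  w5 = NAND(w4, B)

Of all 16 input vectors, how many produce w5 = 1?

9

w5 = NAND(w4, B) must be 1, so at least one of w4, B is 0.
Enumerating the 16 input combinations, 9 give w5 = 1 and 7 give w5 = 0.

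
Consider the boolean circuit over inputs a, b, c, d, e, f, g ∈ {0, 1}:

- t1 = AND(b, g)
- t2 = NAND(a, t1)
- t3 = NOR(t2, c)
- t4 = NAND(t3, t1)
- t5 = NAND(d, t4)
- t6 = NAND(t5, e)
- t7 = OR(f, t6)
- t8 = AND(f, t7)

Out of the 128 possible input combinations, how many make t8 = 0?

t8 = AND(f, t7) must be 0, so at least one of f, t7 is 0.
Enumerating the 128 input combinations, 64 give t8 = 0 and 64 give t8 = 1.

64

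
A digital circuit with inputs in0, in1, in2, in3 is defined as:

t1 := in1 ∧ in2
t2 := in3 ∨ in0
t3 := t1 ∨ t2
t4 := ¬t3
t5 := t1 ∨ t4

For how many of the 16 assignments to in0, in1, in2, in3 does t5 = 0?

9

t5 = t1 ∨ t4 must be 0, so both t1 = 0 and t4 = 0.
t1 = in1 ∧ in2 must be 0, so at least one of in1, in2 is 0.
t4 = ¬t3 must be 0, so t3 = 1.
Enumerating the 16 input combinations, 9 give t5 = 0 and 7 give t5 = 1.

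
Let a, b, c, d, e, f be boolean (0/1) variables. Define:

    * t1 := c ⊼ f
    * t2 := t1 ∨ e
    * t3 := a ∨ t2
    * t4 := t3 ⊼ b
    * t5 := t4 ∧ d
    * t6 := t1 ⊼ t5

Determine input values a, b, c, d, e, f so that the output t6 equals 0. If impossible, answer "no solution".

t6 = t1 ⊼ t5 must be 0, so both t1 = 1 and t5 = 1.
t1 = c ⊼ f must be 1, so at least one of c, f is 0.
t5 = t4 ∧ d must be 1, so both t4 = 1 and d = 1.
Check with a=1, b=0, c=0, d=1, e=1, f=1:
t1 = c ⊼ f = 0 ⊼ 1 = 1
t2 = t1 ∨ e = 1 ∨ 1 = 1
t3 = a ∨ t2 = 1 ∨ 1 = 1
t4 = t3 ⊼ b = 1 ⊼ 0 = 1
t5 = t4 ∧ d = 1 ∧ 1 = 1
t6 = t1 ⊼ t5 = 1 ⊼ 1 = 0
So t6 = 0 as required.

a=1, b=0, c=0, d=1, e=1, f=1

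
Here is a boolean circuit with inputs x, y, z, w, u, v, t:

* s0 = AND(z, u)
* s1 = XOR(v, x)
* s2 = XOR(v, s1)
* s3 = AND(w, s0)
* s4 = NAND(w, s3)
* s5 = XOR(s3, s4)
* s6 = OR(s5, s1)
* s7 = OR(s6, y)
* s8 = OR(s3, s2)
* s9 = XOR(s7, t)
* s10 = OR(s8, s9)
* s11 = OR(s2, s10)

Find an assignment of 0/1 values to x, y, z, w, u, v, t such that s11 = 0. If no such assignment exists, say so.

x=0, y=1, z=0, w=0, u=0, v=1, t=1

s11 = OR(s2, s10) must be 0, so both s2 = 0 and s10 = 0.
s2 = XOR(v, s1) must be 0, so v and s1 are equal.
Check with x=0, y=1, z=0, w=0, u=0, v=1, t=1:
s0 = AND(z, u) = AND(0, 0) = 0
s1 = XOR(v, x) = XOR(1, 0) = 1
s2 = XOR(v, s1) = XOR(1, 1) = 0
s3 = AND(w, s0) = AND(0, 0) = 0
s4 = NAND(w, s3) = NAND(0, 0) = 1
s5 = XOR(s3, s4) = XOR(0, 1) = 1
s6 = OR(s5, s1) = OR(1, 1) = 1
s7 = OR(s6, y) = OR(1, 1) = 1
s8 = OR(s3, s2) = OR(0, 0) = 0
s9 = XOR(s7, t) = XOR(1, 1) = 0
s10 = OR(s8, s9) = OR(0, 0) = 0
s11 = OR(s2, s10) = OR(0, 0) = 0
So s11 = 0 as required.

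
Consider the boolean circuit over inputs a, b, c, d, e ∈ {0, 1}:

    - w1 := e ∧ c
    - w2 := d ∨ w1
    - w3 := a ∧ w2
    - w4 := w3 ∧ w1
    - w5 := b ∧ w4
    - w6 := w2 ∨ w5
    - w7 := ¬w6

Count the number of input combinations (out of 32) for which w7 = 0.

20

w7 = ¬w6 must be 0, so w6 = 1.
w6 = w2 ∨ w5 must be 1, so at least one of w2, w5 is 1.
Enumerating the 32 input combinations, 20 give w7 = 0 and 12 give w7 = 1.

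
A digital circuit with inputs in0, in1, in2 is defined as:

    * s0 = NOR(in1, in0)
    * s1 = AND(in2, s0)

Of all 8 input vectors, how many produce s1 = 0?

s1 = AND(in2, s0) must be 0, so at least one of in2, s0 is 0.
Enumerating the 8 input combinations, 7 give s1 = 0 and 1 give s1 = 1.

7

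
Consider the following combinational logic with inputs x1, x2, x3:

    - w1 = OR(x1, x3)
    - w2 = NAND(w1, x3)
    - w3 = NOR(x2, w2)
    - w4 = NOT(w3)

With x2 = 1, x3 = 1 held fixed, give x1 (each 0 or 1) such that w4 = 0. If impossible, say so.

no solution exists

With x2 = 1, x3 = 1 fixed, none of the 2 settings of x1 give w4 = 0.
For example, with x1=1:
w1 = OR(x1, x3) = OR(1, 1) = 1
w2 = NAND(w1, x3) = NAND(1, 1) = 0
w3 = NOR(x2, w2) = NOR(1, 0) = 0
w4 = NOT(w3) = NOT 0 = 1
giving w4 = 1 ≠ 0.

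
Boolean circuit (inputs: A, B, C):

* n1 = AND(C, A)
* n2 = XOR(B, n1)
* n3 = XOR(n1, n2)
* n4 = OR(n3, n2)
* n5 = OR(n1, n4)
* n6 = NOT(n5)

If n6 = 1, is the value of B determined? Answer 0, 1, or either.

n6 = NOT(n5) must be 1, so n5 = 0.
n5 = OR(n1, n4) must be 0, so both n1 = 0 and n4 = 0.
Every assignment with n6 = 1 has B = 0; there are 3 such assignment(s).
  A=0, B=0, C=0
  A=0, B=0, C=1
  A=1, B=0, C=0

0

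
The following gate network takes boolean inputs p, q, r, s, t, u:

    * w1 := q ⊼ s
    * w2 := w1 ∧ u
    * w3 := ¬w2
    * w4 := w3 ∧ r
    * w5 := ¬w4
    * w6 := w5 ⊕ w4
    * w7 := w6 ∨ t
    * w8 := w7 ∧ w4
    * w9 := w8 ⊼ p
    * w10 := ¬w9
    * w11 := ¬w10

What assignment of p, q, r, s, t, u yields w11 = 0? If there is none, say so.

w11 = ¬w10 must be 0, so w10 = 1.
Check with p=1, q=0, r=1, s=0, t=1, u=0:
w1 = q ⊼ s = 0 ⊼ 0 = 1
w2 = w1 ∧ u = 1 ∧ 0 = 0
w3 = ¬w2 = ¬0 = 1
w4 = w3 ∧ r = 1 ∧ 1 = 1
w5 = ¬w4 = ¬1 = 0
w6 = w5 ⊕ w4 = 0 ⊕ 1 = 1
w7 = w6 ∨ t = 1 ∨ 1 = 1
w8 = w7 ∧ w4 = 1 ∧ 1 = 1
w9 = w8 ⊼ p = 1 ⊼ 1 = 0
w10 = ¬w9 = ¬0 = 1
w11 = ¬w10 = ¬1 = 0
So w11 = 0 as required.

p=1, q=0, r=1, s=0, t=1, u=0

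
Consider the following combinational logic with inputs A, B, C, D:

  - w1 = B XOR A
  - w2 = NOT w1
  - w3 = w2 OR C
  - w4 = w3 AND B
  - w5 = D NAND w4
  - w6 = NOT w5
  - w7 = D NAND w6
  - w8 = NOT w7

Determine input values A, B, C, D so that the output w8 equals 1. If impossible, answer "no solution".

A=0, B=1, C=1, D=1

Check with A=0, B=1, C=1, D=1:
w1 = B XOR A = 1 XOR 0 = 1
w2 = NOT w1 = NOT 1 = 0
w3 = w2 OR C = 0 OR 1 = 1
w4 = w3 AND B = 1 AND 1 = 1
w5 = D NAND w4 = 1 NAND 1 = 0
w6 = NOT w5 = NOT 0 = 1
w7 = D NAND w6 = 1 NAND 1 = 0
w8 = NOT w7 = NOT 0 = 1
So w8 = 1 as required.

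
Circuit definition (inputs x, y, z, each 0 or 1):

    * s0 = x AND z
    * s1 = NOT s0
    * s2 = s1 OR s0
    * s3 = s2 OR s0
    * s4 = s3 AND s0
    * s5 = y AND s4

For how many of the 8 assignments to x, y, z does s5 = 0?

s5 = y AND s4 must be 0, so at least one of y, s4 is 0.
Enumerating the 8 input combinations, 7 give s5 = 0 and 1 give s5 = 1.

7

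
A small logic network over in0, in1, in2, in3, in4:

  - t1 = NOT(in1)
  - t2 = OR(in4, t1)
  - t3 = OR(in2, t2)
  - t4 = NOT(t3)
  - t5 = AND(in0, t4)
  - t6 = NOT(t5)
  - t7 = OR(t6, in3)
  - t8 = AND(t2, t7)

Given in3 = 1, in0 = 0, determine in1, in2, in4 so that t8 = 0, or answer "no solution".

in1=1 in2=1 in4=0

t8 = AND(t2, t7) must be 0, so at least one of t2, t7 is 0.
Check with in3 = 1, in0 = 0 and in1=1, in2=1, in4=0:
t1 = NOT(in1) = NOT 1 = 0
t2 = OR(in4, t1) = OR(0, 0) = 0
t3 = OR(in2, t2) = OR(1, 0) = 1
t4 = NOT(t3) = NOT 1 = 0
t5 = AND(in0, t4) = AND(0, 0) = 0
t6 = NOT(t5) = NOT 0 = 1
t7 = OR(t6, in3) = OR(1, 1) = 1
t8 = AND(t2, t7) = AND(0, 1) = 0
So t8 = 0.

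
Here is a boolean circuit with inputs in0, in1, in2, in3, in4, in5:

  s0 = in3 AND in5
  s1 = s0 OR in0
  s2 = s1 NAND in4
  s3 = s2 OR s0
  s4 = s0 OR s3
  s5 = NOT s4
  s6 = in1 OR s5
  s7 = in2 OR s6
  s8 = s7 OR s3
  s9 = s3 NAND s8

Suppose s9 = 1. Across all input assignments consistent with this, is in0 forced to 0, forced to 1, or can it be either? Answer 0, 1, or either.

s9 = s3 NAND s8 must be 1, so at least one of s3, s8 is 0.
Every assignment with s9 = 1 has in0 = 1; there are 12 such assignment(s).

1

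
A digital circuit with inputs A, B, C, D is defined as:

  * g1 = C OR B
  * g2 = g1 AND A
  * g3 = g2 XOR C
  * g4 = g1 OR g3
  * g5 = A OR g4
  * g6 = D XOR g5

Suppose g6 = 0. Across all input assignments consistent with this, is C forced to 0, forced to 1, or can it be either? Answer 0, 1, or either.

either

Both values of C occur among assignments with g6 = 0:
  C=0: A=0, B=0, C=0, D=0
  C=1: A=0, B=0, C=1, D=1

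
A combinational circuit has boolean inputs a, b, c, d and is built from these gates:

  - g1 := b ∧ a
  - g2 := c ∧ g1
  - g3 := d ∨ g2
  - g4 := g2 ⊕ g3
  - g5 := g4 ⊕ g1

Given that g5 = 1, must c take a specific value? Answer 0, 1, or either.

Both values of c occur among assignments with g5 = 1:
  c=0: a=0, b=0, c=0, d=1
  c=1: a=0, b=0, c=1, d=1

either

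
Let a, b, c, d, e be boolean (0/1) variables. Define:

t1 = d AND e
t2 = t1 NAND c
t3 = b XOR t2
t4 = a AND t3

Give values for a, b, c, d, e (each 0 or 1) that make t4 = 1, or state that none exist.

a=1, b=0, c=0, d=0, e=1

Check with a=1, b=0, c=0, d=0, e=1:
t1 = d AND e = 0 AND 1 = 0
t2 = t1 NAND c = 0 NAND 0 = 1
t3 = b XOR t2 = 0 XOR 1 = 1
t4 = a AND t3 = 1 AND 1 = 1
So t4 = 1 as required.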